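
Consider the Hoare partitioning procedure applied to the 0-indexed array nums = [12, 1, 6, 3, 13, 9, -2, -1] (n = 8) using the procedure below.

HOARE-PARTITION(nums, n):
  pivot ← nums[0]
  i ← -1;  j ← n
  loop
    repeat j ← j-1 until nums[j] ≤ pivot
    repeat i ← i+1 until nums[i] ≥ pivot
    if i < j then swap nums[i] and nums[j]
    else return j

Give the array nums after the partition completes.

pivot = nums[0] = 12; i = -1, j = 8
j→7 (nums[7]=-1≤12), i→0 (nums[0]=12≥12); i<j, swap → [-1, 1, 6, 3, 13, 9, -2, 12]
j→6 (nums[6]=-2≤12), i→4 (nums[4]=13≥12); i<j, swap → [-1, 1, 6, 3, -2, 9, 13, 12]
j→5, i→6; i≥j, return j=5. nums = [-1, 1, 6, 3, -2, 9, 13, 12]

[-1, 1, 6, 3, -2, 9, 13, 12]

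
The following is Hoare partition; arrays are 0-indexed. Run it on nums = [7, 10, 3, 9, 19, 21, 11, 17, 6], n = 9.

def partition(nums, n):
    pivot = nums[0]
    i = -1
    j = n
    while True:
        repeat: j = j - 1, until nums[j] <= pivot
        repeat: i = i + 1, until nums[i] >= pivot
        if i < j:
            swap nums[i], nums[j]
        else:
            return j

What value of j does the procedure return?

pivot = nums[0] = 7; i = -1, j = 9
j→8 (nums[8]=6≤7), i→0 (nums[0]=7≥7); i<j, swap → [6, 10, 3, 9, 19, 21, 11, 17, 7]
j→2 (nums[2]=3≤7), i→1 (nums[1]=10≥7); i<j, swap → [6, 3, 10, 9, 19, 21, 11, 17, 7]
j→1, i→2; i≥j, return j=1. nums = [6, 3, 10, 9, 19, 21, 11, 17, 7]

1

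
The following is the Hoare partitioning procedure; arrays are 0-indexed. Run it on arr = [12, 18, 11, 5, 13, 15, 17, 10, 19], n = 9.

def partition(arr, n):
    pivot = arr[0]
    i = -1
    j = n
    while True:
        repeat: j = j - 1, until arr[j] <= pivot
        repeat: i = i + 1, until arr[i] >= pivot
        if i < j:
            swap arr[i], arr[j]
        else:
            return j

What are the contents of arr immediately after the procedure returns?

[10, 5, 11, 18, 13, 15, 17, 12, 19]

pivot=12
j stops at 7 (10), i stops at 0 (12); swap ⇒ [10, 18, 11, 5, 13, 15, 17, 12, 19]
j stops at 3 (5), i stops at 1 (18); swap ⇒ [10, 5, 11, 18, 13, 15, 17, 12, 19]
j stops at 2, i stops at 3; i≥j ⇒ return 2. arr=[10, 5, 11, 18, 13, 15, 17, 12, 19]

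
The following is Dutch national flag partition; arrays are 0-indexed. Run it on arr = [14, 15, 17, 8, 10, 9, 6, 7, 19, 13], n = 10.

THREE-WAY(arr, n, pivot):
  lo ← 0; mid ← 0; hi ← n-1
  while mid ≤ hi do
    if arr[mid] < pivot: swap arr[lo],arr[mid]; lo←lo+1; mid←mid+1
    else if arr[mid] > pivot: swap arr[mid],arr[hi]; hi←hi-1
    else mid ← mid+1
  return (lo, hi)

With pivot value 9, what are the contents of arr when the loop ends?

pivot = 9; lo=0, mid=0, hi=9
arr[mid]=14>9: swap arr[0],arr[9]; hi=8 → [13, 15, 17, 8, 10, 9, 6, 7, 19, 14]
arr[mid]=13>9: swap arr[0],arr[8]; hi=7 → [19, 15, 17, 8, 10, 9, 6, 7, 13, 14]
arr[mid]=19>9: swap arr[0],arr[7]; hi=6 → [7, 15, 17, 8, 10, 9, 6, 19, 13, 14]
arr[mid]=7<9: swap arr[0],arr[0]; lo=1,mid=1 → [7, 15, 17, 8, 10, 9, 6, 19, 13, 14]
arr[mid]=15>9: swap arr[1],arr[6]; hi=5 → [7, 6, 17, 8, 10, 9, 15, 19, 13, 14]
arr[mid]=6<9: swap arr[1],arr[1]; lo=2,mid=2 → [7, 6, 17, 8, 10, 9, 15, 19, 13, 14]
arr[mid]=17>9: swap arr[2],arr[5]; hi=4 → [7, 6, 9, 8, 10, 17, 15, 19, 13, 14]
arr[mid]=9=9: mid=3
arr[mid]=8<9: swap arr[2],arr[3]; lo=3,mid=4 → [7, 6, 8, 9, 10, 17, 15, 19, 13, 14]
arr[mid]=10>9: swap arr[4],arr[4]; hi=3 → [7, 6, 8, 9, 10, 17, 15, 19, 13, 14]
end: lo=3, hi=3; arr = [7, 6, 8, 9, 10, 17, 15, 19, 13, 14]

[7, 6, 8, 9, 10, 17, 15, 19, 13, 14]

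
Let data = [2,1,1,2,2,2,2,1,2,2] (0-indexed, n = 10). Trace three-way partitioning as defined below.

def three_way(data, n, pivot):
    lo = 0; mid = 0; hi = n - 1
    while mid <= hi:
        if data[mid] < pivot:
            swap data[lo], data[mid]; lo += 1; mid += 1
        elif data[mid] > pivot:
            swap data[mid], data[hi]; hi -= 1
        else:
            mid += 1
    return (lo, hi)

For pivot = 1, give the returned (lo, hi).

(0, 2)

pivot = 1; lo=0, mid=0, hi=9
data[mid]=2>1: swap data[0],data[9]; hi=8 → [2,1,1,2,2,2,2,1,2,2]
data[mid]=2>1: swap data[0],data[8]; hi=7 → [2,1,1,2,2,2,2,1,2,2]
data[mid]=2>1: swap data[0],data[7]; hi=6 → [1,1,1,2,2,2,2,2,2,2]
data[mid]=1=1: mid=1
data[mid]=1=1: mid=2
data[mid]=1=1: mid=3
data[mid]=2>1: swap data[3],data[6]; hi=5 → [1,1,1,2,2,2,2,2,2,2]
data[mid]=2>1: swap data[3],data[5]; hi=4 → [1,1,1,2,2,2,2,2,2,2]
data[mid]=2>1: swap data[3],data[4]; hi=3 → [1,1,1,2,2,2,2,2,2,2]
data[mid]=2>1: swap data[3],data[3]; hi=2 → [1,1,1,2,2,2,2,2,2,2]
end: lo=0, hi=2; data = [1,1,1,2,2,2,2,2,2,2]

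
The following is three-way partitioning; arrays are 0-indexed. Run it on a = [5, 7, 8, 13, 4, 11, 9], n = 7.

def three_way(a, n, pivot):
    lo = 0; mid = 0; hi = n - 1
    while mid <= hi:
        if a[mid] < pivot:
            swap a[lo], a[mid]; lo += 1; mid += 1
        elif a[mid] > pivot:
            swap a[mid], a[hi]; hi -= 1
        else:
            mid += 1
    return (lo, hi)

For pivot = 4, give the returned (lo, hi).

(0, 0)

pivot = 4; lo=0, mid=0, hi=6
a[mid]=5>4: swap a[0],a[6]; hi=5 → [9, 7, 8, 13, 4, 11, 5]
a[mid]=9>4: swap a[0],a[5]; hi=4 → [11, 7, 8, 13, 4, 9, 5]
a[mid]=11>4: swap a[0],a[4]; hi=3 → [4, 7, 8, 13, 11, 9, 5]
a[mid]=4=4: mid=1
a[mid]=7>4: swap a[1],a[3]; hi=2 → [4, 13, 8, 7, 11, 9, 5]
a[mid]=13>4: swap a[1],a[2]; hi=1 → [4, 8, 13, 7, 11, 9, 5]
a[mid]=8>4: swap a[1],a[1]; hi=0 → [4, 8, 13, 7, 11, 9, 5]
end: lo=0, hi=0; a = [4, 8, 13, 7, 11, 9, 5]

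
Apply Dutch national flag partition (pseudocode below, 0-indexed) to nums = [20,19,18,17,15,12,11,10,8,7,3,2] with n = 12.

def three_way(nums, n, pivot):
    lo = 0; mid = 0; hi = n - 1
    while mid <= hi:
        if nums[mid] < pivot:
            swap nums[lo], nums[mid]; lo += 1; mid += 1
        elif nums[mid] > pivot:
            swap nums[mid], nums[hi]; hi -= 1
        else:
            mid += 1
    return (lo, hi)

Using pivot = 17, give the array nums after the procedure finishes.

[2,3,7,15,12,11,10,8,17,18,19,20]

pivot = 17; lo=0, mid=0, hi=11
nums[mid]=20>17: swap nums[0],nums[11]; hi=10 → [2,19,18,17,15,12,11,10,8,7,3,20]
nums[mid]=2<17: swap nums[0],nums[0]; lo=1,mid=1 → [2,19,18,17,15,12,11,10,8,7,3,20]
nums[mid]=19>17: swap nums[1],nums[10]; hi=9 → [2,3,18,17,15,12,11,10,8,7,19,20]
nums[mid]=3<17: swap nums[1],nums[1]; lo=2,mid=2 → [2,3,18,17,15,12,11,10,8,7,19,20]
nums[mid]=18>17: swap nums[2],nums[9]; hi=8 → [2,3,7,17,15,12,11,10,8,18,19,20]
nums[mid]=7<17: swap nums[2],nums[2]; lo=3,mid=3 → [2,3,7,17,15,12,11,10,8,18,19,20]
nums[mid]=17=17: mid=4
nums[mid]=15<17: swap nums[3],nums[4]; lo=4,mid=5 → [2,3,7,15,17,12,11,10,8,18,19,20]
nums[mid]=12<17: swap nums[4],nums[5]; lo=5,mid=6 → [2,3,7,15,12,17,11,10,8,18,19,20]
nums[mid]=11<17: swap nums[5],nums[6]; lo=6,mid=7 → [2,3,7,15,12,11,17,10,8,18,19,20]
nums[mid]=10<17: swap nums[6],nums[7]; lo=7,mid=8 → [2,3,7,15,12,11,10,17,8,18,19,20]
nums[mid]=8<17: swap nums[7],nums[8]; lo=8,mid=9 → [2,3,7,15,12,11,10,8,17,18,19,20]
end: lo=8, hi=8; nums = [2,3,7,15,12,11,10,8,17,18,19,20]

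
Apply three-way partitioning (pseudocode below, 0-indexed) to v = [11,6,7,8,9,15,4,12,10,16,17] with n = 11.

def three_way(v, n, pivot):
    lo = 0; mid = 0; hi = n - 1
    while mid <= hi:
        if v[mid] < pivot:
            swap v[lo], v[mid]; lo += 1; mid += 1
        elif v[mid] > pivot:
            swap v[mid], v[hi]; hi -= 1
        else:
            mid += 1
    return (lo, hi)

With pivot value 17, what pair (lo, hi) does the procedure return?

lo=0 mid=0 hi=10
11<17: swap(0,0), lo=1 mid=1 ⇒ [11,6,7,8,9,15,4,12,10,16,17]
6<17: swap(1,1), lo=2 mid=2 ⇒ [11,6,7,8,9,15,4,12,10,16,17]
7<17: swap(2,2), lo=3 mid=3 ⇒ [11,6,7,8,9,15,4,12,10,16,17]
8<17: swap(3,3), lo=4 mid=4 ⇒ [11,6,7,8,9,15,4,12,10,16,17]
9<17: swap(4,4), lo=5 mid=5 ⇒ [11,6,7,8,9,15,4,12,10,16,17]
15<17: swap(5,5), lo=6 mid=6 ⇒ [11,6,7,8,9,15,4,12,10,16,17]
4<17: swap(6,6), lo=7 mid=7 ⇒ [11,6,7,8,9,15,4,12,10,16,17]
12<17: swap(7,7), lo=8 mid=8 ⇒ [11,6,7,8,9,15,4,12,10,16,17]
10<17: swap(8,8), lo=9 mid=9 ⇒ [11,6,7,8,9,15,4,12,10,16,17]
16<17: swap(9,9), lo=10 mid=10 ⇒ [11,6,7,8,9,15,4,12,10,16,17]
17=17: mid=11
done. lo=10 hi=10; v=[11,6,7,8,9,15,4,12,10,16,17]

(10, 10)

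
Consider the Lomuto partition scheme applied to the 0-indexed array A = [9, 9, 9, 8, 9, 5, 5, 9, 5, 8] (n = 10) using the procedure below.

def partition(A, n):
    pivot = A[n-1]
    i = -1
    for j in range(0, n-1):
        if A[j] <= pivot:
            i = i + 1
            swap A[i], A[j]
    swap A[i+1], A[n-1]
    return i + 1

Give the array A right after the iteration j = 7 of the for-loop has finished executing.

pivot = A[9] = 8; i = -1
j=0: A[0]=9 > 8 → no swap
j=1: A[1]=9 > 8 → no swap
j=2: A[2]=9 > 8 → no swap
j=3: A[3]=8 ≤ 8 → i=0, swap A[0],A[3] → [8, 9, 9, 9, 9, 5, 5, 9, 5, 8]
j=4: A[4]=9 > 8 → no swap
j=5: A[5]=5 ≤ 8 → i=1, swap A[1],A[5] → [8, 5, 9, 9, 9, 9, 5, 9, 5, 8]
j=6: A[6]=5 ≤ 8 → i=2, swap A[2],A[6] → [8, 5, 5, 9, 9, 9, 9, 9, 5, 8]
j=7: A[7]=9 > 8 → no swap
(after j=7) A = [8, 5, 5, 9, 9, 9, 9, 9, 5, 8]

[8, 5, 5, 9, 9, 9, 9, 9, 5, 8]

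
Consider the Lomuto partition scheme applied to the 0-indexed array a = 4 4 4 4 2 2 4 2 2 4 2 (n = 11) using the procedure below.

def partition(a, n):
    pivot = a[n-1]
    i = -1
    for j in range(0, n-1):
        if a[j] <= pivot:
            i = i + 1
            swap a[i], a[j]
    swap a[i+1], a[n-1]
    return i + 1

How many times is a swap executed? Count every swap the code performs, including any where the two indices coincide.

5

pivot = a[10] = 2; i = -1
j=0: a[0]=4 > 2 → no swap
j=1: a[1]=4 > 2 → no swap
j=2: a[2]=4 > 2 → no swap
j=3: a[3]=4 > 2 → no swap
j=4: a[4]=2 ≤ 2 → i=0, swap a[0],a[4] → 2 4 4 4 4 2 4 2 2 4 2
j=5: a[5]=2 ≤ 2 → i=1, swap a[1],a[5] → 2 2 4 4 4 4 4 2 2 4 2
j=6: a[6]=4 > 2 → no swap
j=7: a[7]=2 ≤ 2 → i=2, swap a[2],a[7] → 2 2 2 4 4 4 4 4 2 4 2
j=8: a[8]=2 ≤ 2 → i=3, swap a[3],a[8] → 2 2 2 2 4 4 4 4 4 4 2
j=9: a[9]=4 > 2 → no swap
final swap a[4],a[10] → 2 2 2 2 2 4 4 4 4 4 4; return 4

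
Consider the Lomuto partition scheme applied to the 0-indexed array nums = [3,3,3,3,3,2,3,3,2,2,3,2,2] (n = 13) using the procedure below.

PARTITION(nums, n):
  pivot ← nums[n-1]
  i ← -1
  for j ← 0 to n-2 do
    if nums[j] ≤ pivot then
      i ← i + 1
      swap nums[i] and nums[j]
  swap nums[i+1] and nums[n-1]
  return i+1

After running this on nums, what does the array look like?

[2,2,2,2,2,3,3,3,3,3,3,3,3]

pivot = nums[12] = 2; i = -1
j=0: nums[0]=3 > 2 → no swap
j=1: nums[1]=3 > 2 → no swap
j=2: nums[2]=3 > 2 → no swap
j=3: nums[3]=3 > 2 → no swap
j=4: nums[4]=3 > 2 → no swap
j=5: nums[5]=2 ≤ 2 → i=0, swap nums[0],nums[5] → [2,3,3,3,3,3,3,3,2,2,3,2,2]
j=6: nums[6]=3 > 2 → no swap
j=7: nums[7]=3 > 2 → no swap
j=8: nums[8]=2 ≤ 2 → i=1, swap nums[1],nums[8] → [2,2,3,3,3,3,3,3,3,2,3,2,2]
j=9: nums[9]=2 ≤ 2 → i=2, swap nums[2],nums[9] → [2,2,2,3,3,3,3,3,3,3,3,2,2]
j=10: nums[10]=3 > 2 → no swap
j=11: nums[11]=2 ≤ 2 → i=3, swap nums[3],nums[11] → [2,2,2,2,3,3,3,3,3,3,3,3,2]
final swap nums[4],nums[12] → [2,2,2,2,2,3,3,3,3,3,3,3,3]; return 4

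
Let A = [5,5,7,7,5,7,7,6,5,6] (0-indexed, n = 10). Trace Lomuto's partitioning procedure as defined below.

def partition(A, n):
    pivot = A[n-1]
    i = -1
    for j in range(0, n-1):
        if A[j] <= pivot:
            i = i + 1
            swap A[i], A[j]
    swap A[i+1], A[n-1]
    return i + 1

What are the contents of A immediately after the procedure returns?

[5,5,5,6,5,6,7,7,7,7]

pivot=6, i=-1
j=0: 5≤6, i=0, swap(0,0) ⇒ [5,5,7,7,5,7,7,6,5,6]
j=1: 5≤6, i=1, swap(1,1) ⇒ [5,5,7,7,5,7,7,6,5,6]
j=2: 7>6, skip
j=3: 7>6, skip
j=4: 5≤6, i=2, swap(2,4) ⇒ [5,5,5,7,7,7,7,6,5,6]
j=5: 7>6, skip
j=6: 7>6, skip
j=7: 6≤6, i=3, swap(3,7) ⇒ [5,5,5,6,7,7,7,7,5,6]
j=8: 5≤6, i=4, swap(4,8) ⇒ [5,5,5,6,5,7,7,7,7,6]
swap(5,9) ⇒ [5,5,5,6,5,6,7,7,7,7]; return 5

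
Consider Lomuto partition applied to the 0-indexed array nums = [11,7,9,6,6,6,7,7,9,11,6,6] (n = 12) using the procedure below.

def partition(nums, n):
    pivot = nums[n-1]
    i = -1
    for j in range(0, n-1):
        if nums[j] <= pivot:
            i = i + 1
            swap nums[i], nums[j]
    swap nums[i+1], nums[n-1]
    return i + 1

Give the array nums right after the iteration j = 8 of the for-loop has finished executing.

[6,6,6,11,7,9,7,7,9,11,6,6]

pivot = nums[11] = 6; i = -1
j=0: nums[0]=11 > 6 → no swap
j=1: nums[1]=7 > 6 → no swap
j=2: nums[2]=9 > 6 → no swap
j=3: nums[3]=6 ≤ 6 → i=0, swap nums[0],nums[3] → [6,7,9,11,6,6,7,7,9,11,6,6]
j=4: nums[4]=6 ≤ 6 → i=1, swap nums[1],nums[4] → [6,6,9,11,7,6,7,7,9,11,6,6]
j=5: nums[5]=6 ≤ 6 → i=2, swap nums[2],nums[5] → [6,6,6,11,7,9,7,7,9,11,6,6]
j=6: nums[6]=7 > 6 → no swap
j=7: nums[7]=7 > 6 → no swap
j=8: nums[8]=9 > 6 → no swap
(after j=8) nums = [6,6,6,11,7,9,7,7,9,11,6,6]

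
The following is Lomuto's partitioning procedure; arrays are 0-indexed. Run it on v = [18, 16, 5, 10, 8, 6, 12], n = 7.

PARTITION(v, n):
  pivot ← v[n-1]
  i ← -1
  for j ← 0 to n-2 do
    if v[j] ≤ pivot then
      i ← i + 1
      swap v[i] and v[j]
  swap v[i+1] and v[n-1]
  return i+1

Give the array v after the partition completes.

pivot=12, i=-1
j=0: 18>12, skip
j=1: 16>12, skip
j=2: 5≤12, i=0, swap(0,2) ⇒ [5, 16, 18, 10, 8, 6, 12]
j=3: 10≤12, i=1, swap(1,3) ⇒ [5, 10, 18, 16, 8, 6, 12]
j=4: 8≤12, i=2, swap(2,4) ⇒ [5, 10, 8, 16, 18, 6, 12]
j=5: 6≤12, i=3, swap(3,5) ⇒ [5, 10, 8, 6, 18, 16, 12]
swap(4,6) ⇒ [5, 10, 8, 6, 12, 16, 18]; return 4

[5, 10, 8, 6, 12, 16, 18]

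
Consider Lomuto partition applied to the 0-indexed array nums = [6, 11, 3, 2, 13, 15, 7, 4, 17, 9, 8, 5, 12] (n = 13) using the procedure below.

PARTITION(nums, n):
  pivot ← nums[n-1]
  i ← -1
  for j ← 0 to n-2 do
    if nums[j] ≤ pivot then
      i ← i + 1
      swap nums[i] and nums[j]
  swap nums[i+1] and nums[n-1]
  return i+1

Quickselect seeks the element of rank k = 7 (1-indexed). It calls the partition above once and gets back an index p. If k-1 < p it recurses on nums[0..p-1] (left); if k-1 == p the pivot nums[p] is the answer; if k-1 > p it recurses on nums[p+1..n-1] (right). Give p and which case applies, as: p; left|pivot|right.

9; left

pivot=12, i=-1
j=0: 6≤12, i=0, swap(0,0) ⇒ [6, 11, 3, 2, 13, 15, 7, 4, 17, 9, 8, 5, 12]
j=1: 11≤12, i=1, swap(1,1) ⇒ [6, 11, 3, 2, 13, 15, 7, 4, 17, 9, 8, 5, 12]
j=2: 3≤12, i=2, swap(2,2) ⇒ [6, 11, 3, 2, 13, 15, 7, 4, 17, 9, 8, 5, 12]
j=3: 2≤12, i=3, swap(3,3) ⇒ [6, 11, 3, 2, 13, 15, 7, 4, 17, 9, 8, 5, 12]
j=4: 13>12, skip
j=5: 15>12, skip
j=6: 7≤12, i=4, swap(4,6) ⇒ [6, 11, 3, 2, 7, 15, 13, 4, 17, 9, 8, 5, 12]
j=7: 4≤12, i=5, swap(5,7) ⇒ [6, 11, 3, 2, 7, 4, 13, 15, 17, 9, 8, 5, 12]
j=8: 17>12, skip
j=9: 9≤12, i=6, swap(6,9) ⇒ [6, 11, 3, 2, 7, 4, 9, 15, 17, 13, 8, 5, 12]
j=10: 8≤12, i=7, swap(7,10) ⇒ [6, 11, 3, 2, 7, 4, 9, 8, 17, 13, 15, 5, 12]
j=11: 5≤12, i=8, swap(8,11) ⇒ [6, 11, 3, 2, 7, 4, 9, 8, 5, 13, 15, 17, 12]
swap(9,12) ⇒ [6, 11, 3, 2, 7, 4, 9, 8, 5, 12, 15, 17, 13]; return 9
p = 9; k-1 = 6 < 9 ⇒ left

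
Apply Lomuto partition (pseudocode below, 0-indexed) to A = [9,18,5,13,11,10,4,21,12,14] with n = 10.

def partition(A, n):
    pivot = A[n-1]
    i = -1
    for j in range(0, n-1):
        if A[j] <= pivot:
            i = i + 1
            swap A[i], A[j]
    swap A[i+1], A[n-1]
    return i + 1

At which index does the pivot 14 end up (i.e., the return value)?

pivot = A[9] = 14; i = -1
j=0: A[0]=9 ≤ 14 → i=0, swap A[0],A[0] (no change) → [9,18,5,13,11,10,4,21,12,14]
j=1: A[1]=18 > 14 → no swap
j=2: A[2]=5 ≤ 14 → i=1, swap A[1],A[2] → [9,5,18,13,11,10,4,21,12,14]
j=3: A[3]=13 ≤ 14 → i=2, swap A[2],A[3] → [9,5,13,18,11,10,4,21,12,14]
j=4: A[4]=11 ≤ 14 → i=3, swap A[3],A[4] → [9,5,13,11,18,10,4,21,12,14]
j=5: A[5]=10 ≤ 14 → i=4, swap A[4],A[5] → [9,5,13,11,10,18,4,21,12,14]
j=6: A[6]=4 ≤ 14 → i=5, swap A[5],A[6] → [9,5,13,11,10,4,18,21,12,14]
j=7: A[7]=21 > 14 → no swap
j=8: A[8]=12 ≤ 14 → i=6, swap A[6],A[8] → [9,5,13,11,10,4,12,21,18,14]
final swap A[7],A[9] → [9,5,13,11,10,4,12,14,18,21]; return 7

7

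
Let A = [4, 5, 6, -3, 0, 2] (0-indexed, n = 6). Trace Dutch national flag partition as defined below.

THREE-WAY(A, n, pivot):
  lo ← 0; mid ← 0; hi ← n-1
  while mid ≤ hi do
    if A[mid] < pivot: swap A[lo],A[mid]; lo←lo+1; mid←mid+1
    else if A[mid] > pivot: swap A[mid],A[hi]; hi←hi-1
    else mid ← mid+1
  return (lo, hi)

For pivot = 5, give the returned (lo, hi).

lo=0 mid=0 hi=5
4<5: swap(0,0), lo=1 mid=1 ⇒ [4, 5, 6, -3, 0, 2]
5=5: mid=2
6>5: swap(2,5), hi=4 ⇒ [4, 5, 2, -3, 0, 6]
2<5: swap(1,2), lo=2 mid=3 ⇒ [4, 2, 5, -3, 0, 6]
-3<5: swap(2,3), lo=3 mid=4 ⇒ [4, 2, -3, 5, 0, 6]
0<5: swap(3,4), lo=4 mid=5 ⇒ [4, 2, -3, 0, 5, 6]
done. lo=4 hi=4; A=[4, 2, -3, 0, 5, 6]

(4, 4)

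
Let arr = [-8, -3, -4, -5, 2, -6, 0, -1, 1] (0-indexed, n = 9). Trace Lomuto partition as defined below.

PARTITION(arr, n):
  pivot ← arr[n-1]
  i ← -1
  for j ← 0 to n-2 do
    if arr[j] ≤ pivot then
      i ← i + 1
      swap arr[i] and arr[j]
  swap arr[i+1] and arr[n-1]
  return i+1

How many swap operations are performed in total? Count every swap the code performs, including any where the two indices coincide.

pivot=1, i=-1
j=0: -8≤1, i=0, swap(0,0) ⇒ [-8, -3, -4, -5, 2, -6, 0, -1, 1]
j=1: -3≤1, i=1, swap(1,1) ⇒ [-8, -3, -4, -5, 2, -6, 0, -1, 1]
j=2: -4≤1, i=2, swap(2,2) ⇒ [-8, -3, -4, -5, 2, -6, 0, -1, 1]
j=3: -5≤1, i=3, swap(3,3) ⇒ [-8, -3, -4, -5, 2, -6, 0, -1, 1]
j=4: 2>1, skip
j=5: -6≤1, i=4, swap(4,5) ⇒ [-8, -3, -4, -5, -6, 2, 0, -1, 1]
j=6: 0≤1, i=5, swap(5,6) ⇒ [-8, -3, -4, -5, -6, 0, 2, -1, 1]
j=7: -1≤1, i=6, swap(6,7) ⇒ [-8, -3, -4, -5, -6, 0, -1, 2, 1]
swap(7,8) ⇒ [-8, -3, -4, -5, -6, 0, -1, 1, 2]; return 7

8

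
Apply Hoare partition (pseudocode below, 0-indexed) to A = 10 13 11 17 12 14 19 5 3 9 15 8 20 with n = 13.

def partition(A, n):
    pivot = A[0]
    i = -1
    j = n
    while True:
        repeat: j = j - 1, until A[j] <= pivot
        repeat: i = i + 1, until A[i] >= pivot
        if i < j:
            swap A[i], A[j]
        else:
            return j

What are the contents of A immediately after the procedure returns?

pivot=10
j stops at 11 (8), i stops at 0 (10); swap ⇒ 8 13 11 17 12 14 19 5 3 9 15 10 20
j stops at 9 (9), i stops at 1 (13); swap ⇒ 8 9 11 17 12 14 19 5 3 13 15 10 20
j stops at 8 (3), i stops at 2 (11); swap ⇒ 8 9 3 17 12 14 19 5 11 13 15 10 20
j stops at 7 (5), i stops at 3 (17); swap ⇒ 8 9 3 5 12 14 19 17 11 13 15 10 20
j stops at 3, i stops at 4; i≥j ⇒ return 3. A=8 9 3 5 12 14 19 17 11 13 15 10 20

8 9 3 5 12 14 19 17 11 13 15 10 20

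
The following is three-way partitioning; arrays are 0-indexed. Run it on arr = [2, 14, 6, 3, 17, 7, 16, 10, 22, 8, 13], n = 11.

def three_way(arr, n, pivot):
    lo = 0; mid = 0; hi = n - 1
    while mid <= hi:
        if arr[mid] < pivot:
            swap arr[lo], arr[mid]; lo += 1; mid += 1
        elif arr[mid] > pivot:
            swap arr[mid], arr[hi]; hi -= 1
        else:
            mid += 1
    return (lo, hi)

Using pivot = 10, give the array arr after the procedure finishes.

[2, 8, 6, 3, 7, 10, 16, 22, 17, 13, 14]

lo=0 mid=0 hi=10
2<10: swap(0,0), lo=1 mid=1 ⇒ [2, 14, 6, 3, 17, 7, 16, 10, 22, 8, 13]
14>10: swap(1,10), hi=9 ⇒ [2, 13, 6, 3, 17, 7, 16, 10, 22, 8, 14]
13>10: swap(1,9), hi=8 ⇒ [2, 8, 6, 3, 17, 7, 16, 10, 22, 13, 14]
8<10: swap(1,1), lo=2 mid=2 ⇒ [2, 8, 6, 3, 17, 7, 16, 10, 22, 13, 14]
6<10: swap(2,2), lo=3 mid=3 ⇒ [2, 8, 6, 3, 17, 7, 16, 10, 22, 13, 14]
3<10: swap(3,3), lo=4 mid=4 ⇒ [2, 8, 6, 3, 17, 7, 16, 10, 22, 13, 14]
17>10: swap(4,8), hi=7 ⇒ [2, 8, 6, 3, 22, 7, 16, 10, 17, 13, 14]
22>10: swap(4,7), hi=6 ⇒ [2, 8, 6, 3, 10, 7, 16, 22, 17, 13, 14]
10=10: mid=5
7<10: swap(4,5), lo=5 mid=6 ⇒ [2, 8, 6, 3, 7, 10, 16, 22, 17, 13, 14]
16>10: swap(6,6), hi=5 ⇒ [2, 8, 6, 3, 7, 10, 16, 22, 17, 13, 14]
done. lo=5 hi=5; arr=[2, 8, 6, 3, 7, 10, 16, 22, 17, 13, 14]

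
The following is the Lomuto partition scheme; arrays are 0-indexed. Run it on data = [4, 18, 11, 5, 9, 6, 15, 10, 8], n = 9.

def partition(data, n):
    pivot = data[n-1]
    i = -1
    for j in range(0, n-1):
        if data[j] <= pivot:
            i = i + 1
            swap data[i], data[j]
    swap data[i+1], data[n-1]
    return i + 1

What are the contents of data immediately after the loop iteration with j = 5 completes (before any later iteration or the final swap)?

[4, 5, 6, 18, 9, 11, 15, 10, 8]

pivot = data[8] = 8; i = -1
j=0: data[0]=4 ≤ 8 → i=0, swap data[0],data[0] (no change) → [4, 18, 11, 5, 9, 6, 15, 10, 8]
j=1: data[1]=18 > 8 → no swap
j=2: data[2]=11 > 8 → no swap
j=3: data[3]=5 ≤ 8 → i=1, swap data[1],data[3] → [4, 5, 11, 18, 9, 6, 15, 10, 8]
j=4: data[4]=9 > 8 → no swap
j=5: data[5]=6 ≤ 8 → i=2, swap data[2],data[5] → [4, 5, 6, 18, 9, 11, 15, 10, 8]
(after j=5) data = [4, 5, 6, 18, 9, 11, 15, 10, 8]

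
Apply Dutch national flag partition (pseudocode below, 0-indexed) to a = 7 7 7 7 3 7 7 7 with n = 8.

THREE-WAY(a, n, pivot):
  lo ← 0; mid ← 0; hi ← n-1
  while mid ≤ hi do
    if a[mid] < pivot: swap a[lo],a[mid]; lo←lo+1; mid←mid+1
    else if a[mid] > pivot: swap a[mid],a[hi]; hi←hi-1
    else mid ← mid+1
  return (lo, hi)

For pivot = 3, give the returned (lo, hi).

pivot = 3; lo=0, mid=0, hi=7
a[mid]=7>3: swap a[0],a[7]; hi=6 → 7 7 7 7 3 7 7 7
a[mid]=7>3: swap a[0],a[6]; hi=5 → 7 7 7 7 3 7 7 7
a[mid]=7>3: swap a[0],a[5]; hi=4 → 7 7 7 7 3 7 7 7
a[mid]=7>3: swap a[0],a[4]; hi=3 → 3 7 7 7 7 7 7 7
a[mid]=3=3: mid=1
a[mid]=7>3: swap a[1],a[3]; hi=2 → 3 7 7 7 7 7 7 7
a[mid]=7>3: swap a[1],a[2]; hi=1 → 3 7 7 7 7 7 7 7
a[mid]=7>3: swap a[1],a[1]; hi=0 → 3 7 7 7 7 7 7 7
end: lo=0, hi=0; a = 3 7 7 7 7 7 7 7

(0, 0)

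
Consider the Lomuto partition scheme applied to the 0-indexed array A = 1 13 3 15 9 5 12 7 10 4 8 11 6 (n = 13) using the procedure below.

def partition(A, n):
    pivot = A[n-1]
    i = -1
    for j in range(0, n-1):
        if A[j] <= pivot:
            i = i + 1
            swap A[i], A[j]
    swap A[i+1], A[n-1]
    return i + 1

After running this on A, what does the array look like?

pivot = A[12] = 6; i = -1
j=0: A[0]=1 ≤ 6 → i=0, swap A[0],A[0] (no change) → 1 13 3 15 9 5 12 7 10 4 8 11 6
j=1: A[1]=13 > 6 → no swap
j=2: A[2]=3 ≤ 6 → i=1, swap A[1],A[2] → 1 3 13 15 9 5 12 7 10 4 8 11 6
j=3: A[3]=15 > 6 → no swap
j=4: A[4]=9 > 6 → no swap
j=5: A[5]=5 ≤ 6 → i=2, swap A[2],A[5] → 1 3 5 15 9 13 12 7 10 4 8 11 6
j=6: A[6]=12 > 6 → no swap
j=7: A[7]=7 > 6 → no swap
j=8: A[8]=10 > 6 → no swap
j=9: A[9]=4 ≤ 6 → i=3, swap A[3],A[9] → 1 3 5 4 9 13 12 7 10 15 8 11 6
j=10: A[10]=8 > 6 → no swap
j=11: A[11]=11 > 6 → no swap
final swap A[4],A[12] → 1 3 5 4 6 13 12 7 10 15 8 11 9; return 4

1 3 5 4 6 13 12 7 10 15 8 11 9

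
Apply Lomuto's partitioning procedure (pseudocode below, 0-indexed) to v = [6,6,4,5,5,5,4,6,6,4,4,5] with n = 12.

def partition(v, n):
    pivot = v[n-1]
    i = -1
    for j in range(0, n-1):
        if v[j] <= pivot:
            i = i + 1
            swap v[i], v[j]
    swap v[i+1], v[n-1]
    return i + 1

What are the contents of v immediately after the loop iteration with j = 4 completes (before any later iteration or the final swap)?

pivot = v[11] = 5; i = -1
j=0: v[0]=6 > 5 → no swap
j=1: v[1]=6 > 5 → no swap
j=2: v[2]=4 ≤ 5 → i=0, swap v[0],v[2] → [4,6,6,5,5,5,4,6,6,4,4,5]
j=3: v[3]=5 ≤ 5 → i=1, swap v[1],v[3] → [4,5,6,6,5,5,4,6,6,4,4,5]
j=4: v[4]=5 ≤ 5 → i=2, swap v[2],v[4] → [4,5,5,6,6,5,4,6,6,4,4,5]
(after j=4) v = [4,5,5,6,6,5,4,6,6,4,4,5]

[4,5,5,6,6,5,4,6,6,4,4,5]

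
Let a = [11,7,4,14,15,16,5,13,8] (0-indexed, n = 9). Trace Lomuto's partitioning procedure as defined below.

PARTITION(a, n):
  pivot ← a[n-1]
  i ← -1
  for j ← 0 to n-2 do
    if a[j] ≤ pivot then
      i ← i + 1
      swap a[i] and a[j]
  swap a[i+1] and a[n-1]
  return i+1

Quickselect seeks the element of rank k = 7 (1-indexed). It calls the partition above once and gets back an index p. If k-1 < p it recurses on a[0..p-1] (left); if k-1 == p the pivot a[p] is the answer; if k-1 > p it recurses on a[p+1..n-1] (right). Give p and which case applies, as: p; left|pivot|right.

pivot=8, i=-1
j=0: 11>8, skip
j=1: 7≤8, i=0, swap(0,1) ⇒ [7,11,4,14,15,16,5,13,8]
j=2: 4≤8, i=1, swap(1,2) ⇒ [7,4,11,14,15,16,5,13,8]
j=3: 14>8, skip
j=4: 15>8, skip
j=5: 16>8, skip
j=6: 5≤8, i=2, swap(2,6) ⇒ [7,4,5,14,15,16,11,13,8]
j=7: 13>8, skip
swap(3,8) ⇒ [7,4,5,8,15,16,11,13,14]; return 3
p = 3; k-1 = 6 > 3 ⇒ right

3; right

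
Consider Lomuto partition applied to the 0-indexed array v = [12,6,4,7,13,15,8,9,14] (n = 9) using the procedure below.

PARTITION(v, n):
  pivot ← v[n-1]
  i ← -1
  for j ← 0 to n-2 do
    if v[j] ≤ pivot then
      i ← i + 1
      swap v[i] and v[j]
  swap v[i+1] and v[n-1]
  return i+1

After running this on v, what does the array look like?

[12,6,4,7,13,8,9,14,15]

pivot=14, i=-1
j=0: 12≤14, i=0, swap(0,0) ⇒ [12,6,4,7,13,15,8,9,14]
j=1: 6≤14, i=1, swap(1,1) ⇒ [12,6,4,7,13,15,8,9,14]
j=2: 4≤14, i=2, swap(2,2) ⇒ [12,6,4,7,13,15,8,9,14]
j=3: 7≤14, i=3, swap(3,3) ⇒ [12,6,4,7,13,15,8,9,14]
j=4: 13≤14, i=4, swap(4,4) ⇒ [12,6,4,7,13,15,8,9,14]
j=5: 15>14, skip
j=6: 8≤14, i=5, swap(5,6) ⇒ [12,6,4,7,13,8,15,9,14]
j=7: 9≤14, i=6, swap(6,7) ⇒ [12,6,4,7,13,8,9,15,14]
swap(7,8) ⇒ [12,6,4,7,13,8,9,14,15]; return 7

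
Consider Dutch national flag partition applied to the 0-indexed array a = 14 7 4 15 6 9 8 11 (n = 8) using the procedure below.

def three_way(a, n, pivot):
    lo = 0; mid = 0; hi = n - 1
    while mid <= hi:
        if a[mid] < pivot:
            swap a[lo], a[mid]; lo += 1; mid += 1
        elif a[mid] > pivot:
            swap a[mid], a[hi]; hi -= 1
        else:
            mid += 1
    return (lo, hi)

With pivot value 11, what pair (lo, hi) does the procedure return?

(5, 5)

pivot = 11; lo=0, mid=0, hi=7
a[mid]=14>11: swap a[0],a[7]; hi=6 → 11 7 4 15 6 9 8 14
a[mid]=11=11: mid=1
a[mid]=7<11: swap a[0],a[1]; lo=1,mid=2 → 7 11 4 15 6 9 8 14
a[mid]=4<11: swap a[1],a[2]; lo=2,mid=3 → 7 4 11 15 6 9 8 14
a[mid]=15>11: swap a[3],a[6]; hi=5 → 7 4 11 8 6 9 15 14
a[mid]=8<11: swap a[2],a[3]; lo=3,mid=4 → 7 4 8 11 6 9 15 14
a[mid]=6<11: swap a[3],a[4]; lo=4,mid=5 → 7 4 8 6 11 9 15 14
a[mid]=9<11: swap a[4],a[5]; lo=5,mid=6 → 7 4 8 6 9 11 15 14
end: lo=5, hi=5; a = 7 4 8 6 9 11 15 14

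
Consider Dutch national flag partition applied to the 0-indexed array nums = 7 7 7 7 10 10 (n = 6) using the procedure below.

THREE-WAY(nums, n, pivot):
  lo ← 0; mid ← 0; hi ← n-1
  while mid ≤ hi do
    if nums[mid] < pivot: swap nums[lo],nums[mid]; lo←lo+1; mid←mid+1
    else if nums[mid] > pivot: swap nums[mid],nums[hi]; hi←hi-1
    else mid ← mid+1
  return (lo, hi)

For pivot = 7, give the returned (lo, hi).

(0, 3)

pivot = 7; lo=0, mid=0, hi=5
nums[mid]=7=7: mid=1
nums[mid]=7=7: mid=2
nums[mid]=7=7: mid=3
nums[mid]=7=7: mid=4
nums[mid]=10>7: swap nums[4],nums[5]; hi=4 → 7 7 7 7 10 10
nums[mid]=10>7: swap nums[4],nums[4]; hi=3 → 7 7 7 7 10 10
end: lo=0, hi=3; nums = 7 7 7 7 10 10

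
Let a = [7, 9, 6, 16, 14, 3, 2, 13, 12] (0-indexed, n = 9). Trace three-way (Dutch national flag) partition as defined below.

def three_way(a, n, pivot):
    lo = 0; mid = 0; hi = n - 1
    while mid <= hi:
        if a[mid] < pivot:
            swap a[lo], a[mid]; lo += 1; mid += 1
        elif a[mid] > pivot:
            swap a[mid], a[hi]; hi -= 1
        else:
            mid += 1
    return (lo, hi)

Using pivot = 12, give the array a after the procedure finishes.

[7, 9, 6, 2, 3, 12, 13, 14, 16]

lo=0 mid=0 hi=8
7<12: swap(0,0), lo=1 mid=1 ⇒ [7, 9, 6, 16, 14, 3, 2, 13, 12]
9<12: swap(1,1), lo=2 mid=2 ⇒ [7, 9, 6, 16, 14, 3, 2, 13, 12]
6<12: swap(2,2), lo=3 mid=3 ⇒ [7, 9, 6, 16, 14, 3, 2, 13, 12]
16>12: swap(3,8), hi=7 ⇒ [7, 9, 6, 12, 14, 3, 2, 13, 16]
12=12: mid=4
14>12: swap(4,7), hi=6 ⇒ [7, 9, 6, 12, 13, 3, 2, 14, 16]
13>12: swap(4,6), hi=5 ⇒ [7, 9, 6, 12, 2, 3, 13, 14, 16]
2<12: swap(3,4), lo=4 mid=5 ⇒ [7, 9, 6, 2, 12, 3, 13, 14, 16]
3<12: swap(4,5), lo=5 mid=6 ⇒ [7, 9, 6, 2, 3, 12, 13, 14, 16]
done. lo=5 hi=5; a=[7, 9, 6, 2, 3, 12, 13, 14, 16]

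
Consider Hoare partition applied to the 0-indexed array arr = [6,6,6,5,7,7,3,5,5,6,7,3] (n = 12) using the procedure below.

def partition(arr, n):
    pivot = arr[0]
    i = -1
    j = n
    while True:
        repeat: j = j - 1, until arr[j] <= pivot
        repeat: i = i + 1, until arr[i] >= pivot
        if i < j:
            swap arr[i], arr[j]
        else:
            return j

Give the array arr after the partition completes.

pivot = arr[0] = 6; i = -1, j = 12
j→11 (arr[11]=3≤6), i→0 (arr[0]=6≥6); i<j, swap → [3,6,6,5,7,7,3,5,5,6,7,6]
j→9 (arr[9]=6≤6), i→1 (arr[1]=6≥6); i<j, swap → [3,6,6,5,7,7,3,5,5,6,7,6]
j→8 (arr[8]=5≤6), i→2 (arr[2]=6≥6); i<j, swap → [3,6,5,5,7,7,3,5,6,6,7,6]
j→7 (arr[7]=5≤6), i→4 (arr[4]=7≥6); i<j, swap → [3,6,5,5,5,7,3,7,6,6,7,6]
j→6 (arr[6]=3≤6), i→5 (arr[5]=7≥6); i<j, swap → [3,6,5,5,5,3,7,7,6,6,7,6]
j→5, i→6; i≥j, return j=5. arr = [3,6,5,5,5,3,7,7,6,6,7,6]

[3,6,5,5,5,3,7,7,6,6,7,6]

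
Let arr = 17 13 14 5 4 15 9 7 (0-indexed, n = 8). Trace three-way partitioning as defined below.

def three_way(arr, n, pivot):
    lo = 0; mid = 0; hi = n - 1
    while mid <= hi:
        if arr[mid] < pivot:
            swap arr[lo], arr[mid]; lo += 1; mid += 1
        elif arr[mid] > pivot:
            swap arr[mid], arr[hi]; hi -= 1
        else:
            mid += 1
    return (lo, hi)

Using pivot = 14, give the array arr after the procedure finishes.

7 13 5 4 9 14 15 17

lo=0 mid=0 hi=7
17>14: swap(0,7), hi=6 ⇒ 7 13 14 5 4 15 9 17
7<14: swap(0,0), lo=1 mid=1 ⇒ 7 13 14 5 4 15 9 17
13<14: swap(1,1), lo=2 mid=2 ⇒ 7 13 14 5 4 15 9 17
14=14: mid=3
5<14: swap(2,3), lo=3 mid=4 ⇒ 7 13 5 14 4 15 9 17
4<14: swap(3,4), lo=4 mid=5 ⇒ 7 13 5 4 14 15 9 17
15>14: swap(5,6), hi=5 ⇒ 7 13 5 4 14 9 15 17
9<14: swap(4,5), lo=5 mid=6 ⇒ 7 13 5 4 9 14 15 17
done. lo=5 hi=5; arr=7 13 5 4 9 14 15 17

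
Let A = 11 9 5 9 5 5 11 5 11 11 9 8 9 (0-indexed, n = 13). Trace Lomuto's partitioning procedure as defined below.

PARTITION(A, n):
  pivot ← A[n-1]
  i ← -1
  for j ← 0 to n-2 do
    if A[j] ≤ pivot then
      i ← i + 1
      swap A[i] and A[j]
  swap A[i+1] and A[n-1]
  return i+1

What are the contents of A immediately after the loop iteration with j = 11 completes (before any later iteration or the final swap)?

9 5 9 5 5 5 9 8 11 11 11 11 9

pivot=9, i=-1
j=0: 11>9, skip
j=1: 9≤9, i=0, swap(0,1) ⇒ 9 11 5 9 5 5 11 5 11 11 9 8 9
j=2: 5≤9, i=1, swap(1,2) ⇒ 9 5 11 9 5 5 11 5 11 11 9 8 9
j=3: 9≤9, i=2, swap(2,3) ⇒ 9 5 9 11 5 5 11 5 11 11 9 8 9
j=4: 5≤9, i=3, swap(3,4) ⇒ 9 5 9 5 11 5 11 5 11 11 9 8 9
j=5: 5≤9, i=4, swap(4,5) ⇒ 9 5 9 5 5 11 11 5 11 11 9 8 9
j=6: 11>9, skip
j=7: 5≤9, i=5, swap(5,7) ⇒ 9 5 9 5 5 5 11 11 11 11 9 8 9
j=8: 11>9, skip
j=9: 11>9, skip
j=10: 9≤9, i=6, swap(6,10) ⇒ 9 5 9 5 5 5 9 11 11 11 11 8 9
j=11: 8≤9, i=7, swap(7,11) ⇒ 9 5 9 5 5 5 9 8 11 11 11 11 9
(after j=11) A = 9 5 9 5 5 5 9 8 11 11 11 11 9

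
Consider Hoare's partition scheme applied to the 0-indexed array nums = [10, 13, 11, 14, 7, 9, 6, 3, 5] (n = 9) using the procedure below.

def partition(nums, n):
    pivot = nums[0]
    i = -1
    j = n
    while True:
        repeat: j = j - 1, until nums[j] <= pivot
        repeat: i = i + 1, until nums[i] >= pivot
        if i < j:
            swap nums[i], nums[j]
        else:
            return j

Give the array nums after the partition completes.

pivot = nums[0] = 10; i = -1, j = 9
j→8 (nums[8]=5≤10), i→0 (nums[0]=10≥10); i<j, swap → [5, 13, 11, 14, 7, 9, 6, 3, 10]
j→7 (nums[7]=3≤10), i→1 (nums[1]=13≥10); i<j, swap → [5, 3, 11, 14, 7, 9, 6, 13, 10]
j→6 (nums[6]=6≤10), i→2 (nums[2]=11≥10); i<j, swap → [5, 3, 6, 14, 7, 9, 11, 13, 10]
j→5 (nums[5]=9≤10), i→3 (nums[3]=14≥10); i<j, swap → [5, 3, 6, 9, 7, 14, 11, 13, 10]
j→4, i→5; i≥j, return j=4. nums = [5, 3, 6, 9, 7, 14, 11, 13, 10]

[5, 3, 6, 9, 7, 14, 11, 13, 10]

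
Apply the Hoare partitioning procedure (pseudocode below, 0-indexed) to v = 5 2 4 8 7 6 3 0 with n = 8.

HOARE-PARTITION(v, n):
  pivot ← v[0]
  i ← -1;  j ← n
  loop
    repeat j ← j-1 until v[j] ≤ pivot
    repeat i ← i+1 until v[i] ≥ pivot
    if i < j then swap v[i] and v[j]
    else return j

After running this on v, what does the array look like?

pivot = v[0] = 5; i = -1, j = 8
j→7 (v[7]=0≤5), i→0 (v[0]=5≥5); i<j, swap → 0 2 4 8 7 6 3 5
j→6 (v[6]=3≤5), i→3 (v[3]=8≥5); i<j, swap → 0 2 4 3 7 6 8 5
j→3, i→4; i≥j, return j=3. v = 0 2 4 3 7 6 8 5

0 2 4 3 7 6 8 5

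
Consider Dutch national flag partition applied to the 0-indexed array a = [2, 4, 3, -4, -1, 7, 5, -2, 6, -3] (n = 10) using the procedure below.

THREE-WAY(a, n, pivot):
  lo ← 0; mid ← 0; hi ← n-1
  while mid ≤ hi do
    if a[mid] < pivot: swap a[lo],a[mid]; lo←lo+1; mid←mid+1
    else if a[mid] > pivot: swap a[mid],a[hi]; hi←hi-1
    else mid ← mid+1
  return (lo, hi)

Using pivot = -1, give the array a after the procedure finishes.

lo=0 mid=0 hi=9
2>-1: swap(0,9), hi=8 ⇒ [-3, 4, 3, -4, -1, 7, 5, -2, 6, 2]
-3<-1: swap(0,0), lo=1 mid=1 ⇒ [-3, 4, 3, -4, -1, 7, 5, -2, 6, 2]
4>-1: swap(1,8), hi=7 ⇒ [-3, 6, 3, -4, -1, 7, 5, -2, 4, 2]
6>-1: swap(1,7), hi=6 ⇒ [-3, -2, 3, -4, -1, 7, 5, 6, 4, 2]
-2<-1: swap(1,1), lo=2 mid=2 ⇒ [-3, -2, 3, -4, -1, 7, 5, 6, 4, 2]
3>-1: swap(2,6), hi=5 ⇒ [-3, -2, 5, -4, -1, 7, 3, 6, 4, 2]
5>-1: swap(2,5), hi=4 ⇒ [-3, -2, 7, -4, -1, 5, 3, 6, 4, 2]
7>-1: swap(2,4), hi=3 ⇒ [-3, -2, -1, -4, 7, 5, 3, 6, 4, 2]
-1=-1: mid=3
-4<-1: swap(2,3), lo=3 mid=4 ⇒ [-3, -2, -4, -1, 7, 5, 3, 6, 4, 2]
done. lo=3 hi=3; a=[-3, -2, -4, -1, 7, 5, 3, 6, 4, 2]

[-3, -2, -4, -1, 7, 5, 3, 6, 4, 2]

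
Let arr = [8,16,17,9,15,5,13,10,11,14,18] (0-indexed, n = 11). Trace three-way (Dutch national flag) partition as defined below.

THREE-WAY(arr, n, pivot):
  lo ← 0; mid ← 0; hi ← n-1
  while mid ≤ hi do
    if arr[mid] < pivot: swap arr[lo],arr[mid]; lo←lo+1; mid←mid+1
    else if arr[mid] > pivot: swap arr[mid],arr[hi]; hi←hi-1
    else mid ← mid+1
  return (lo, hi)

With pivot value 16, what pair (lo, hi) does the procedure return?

lo=0 mid=0 hi=10
8<16: swap(0,0), lo=1 mid=1 ⇒ [8,16,17,9,15,5,13,10,11,14,18]
16=16: mid=2
17>16: swap(2,10), hi=9 ⇒ [8,16,18,9,15,5,13,10,11,14,17]
18>16: swap(2,9), hi=8 ⇒ [8,16,14,9,15,5,13,10,11,18,17]
14<16: swap(1,2), lo=2 mid=3 ⇒ [8,14,16,9,15,5,13,10,11,18,17]
9<16: swap(2,3), lo=3 mid=4 ⇒ [8,14,9,16,15,5,13,10,11,18,17]
15<16: swap(3,4), lo=4 mid=5 ⇒ [8,14,9,15,16,5,13,10,11,18,17]
5<16: swap(4,5), lo=5 mid=6 ⇒ [8,14,9,15,5,16,13,10,11,18,17]
13<16: swap(5,6), lo=6 mid=7 ⇒ [8,14,9,15,5,13,16,10,11,18,17]
10<16: swap(6,7), lo=7 mid=8 ⇒ [8,14,9,15,5,13,10,16,11,18,17]
11<16: swap(7,8), lo=8 mid=9 ⇒ [8,14,9,15,5,13,10,11,16,18,17]
done. lo=8 hi=8; arr=[8,14,9,15,5,13,10,11,16,18,17]

(8, 8)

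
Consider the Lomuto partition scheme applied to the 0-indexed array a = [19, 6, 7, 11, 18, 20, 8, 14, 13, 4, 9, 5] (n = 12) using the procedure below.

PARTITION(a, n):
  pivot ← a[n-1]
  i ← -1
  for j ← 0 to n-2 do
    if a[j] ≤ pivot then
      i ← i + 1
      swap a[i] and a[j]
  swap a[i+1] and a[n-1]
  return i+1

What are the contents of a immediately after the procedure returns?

pivot = a[11] = 5; i = -1
j=0: a[0]=19 > 5 → no swap
j=1: a[1]=6 > 5 → no swap
j=2: a[2]=7 > 5 → no swap
j=3: a[3]=11 > 5 → no swap
j=4: a[4]=18 > 5 → no swap
j=5: a[5]=20 > 5 → no swap
j=6: a[6]=8 > 5 → no swap
j=7: a[7]=14 > 5 → no swap
j=8: a[8]=13 > 5 → no swap
j=9: a[9]=4 ≤ 5 → i=0, swap a[0],a[9] → [4, 6, 7, 11, 18, 20, 8, 14, 13, 19, 9, 5]
j=10: a[10]=9 > 5 → no swap
final swap a[1],a[11] → [4, 5, 7, 11, 18, 20, 8, 14, 13, 19, 9, 6]; return 1

[4, 5, 7, 11, 18, 20, 8, 14, 13, 19, 9, 6]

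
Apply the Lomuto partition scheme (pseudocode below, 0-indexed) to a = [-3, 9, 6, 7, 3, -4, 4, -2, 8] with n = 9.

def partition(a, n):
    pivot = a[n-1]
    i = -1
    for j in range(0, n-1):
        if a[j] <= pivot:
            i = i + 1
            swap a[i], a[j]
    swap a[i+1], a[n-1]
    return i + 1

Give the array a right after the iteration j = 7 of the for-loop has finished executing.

[-3, 6, 7, 3, -4, 4, -2, 9, 8]

pivot=8, i=-1
j=0: -3≤8, i=0, swap(0,0) ⇒ [-3, 9, 6, 7, 3, -4, 4, -2, 8]
j=1: 9>8, skip
j=2: 6≤8, i=1, swap(1,2) ⇒ [-3, 6, 9, 7, 3, -4, 4, -2, 8]
j=3: 7≤8, i=2, swap(2,3) ⇒ [-3, 6, 7, 9, 3, -4, 4, -2, 8]
j=4: 3≤8, i=3, swap(3,4) ⇒ [-3, 6, 7, 3, 9, -4, 4, -2, 8]
j=5: -4≤8, i=4, swap(4,5) ⇒ [-3, 6, 7, 3, -4, 9, 4, -2, 8]
j=6: 4≤8, i=5, swap(5,6) ⇒ [-3, 6, 7, 3, -4, 4, 9, -2, 8]
j=7: -2≤8, i=6, swap(6,7) ⇒ [-3, 6, 7, 3, -4, 4, -2, 9, 8]
(after j=7) a = [-3, 6, 7, 3, -4, 4, -2, 9, 8]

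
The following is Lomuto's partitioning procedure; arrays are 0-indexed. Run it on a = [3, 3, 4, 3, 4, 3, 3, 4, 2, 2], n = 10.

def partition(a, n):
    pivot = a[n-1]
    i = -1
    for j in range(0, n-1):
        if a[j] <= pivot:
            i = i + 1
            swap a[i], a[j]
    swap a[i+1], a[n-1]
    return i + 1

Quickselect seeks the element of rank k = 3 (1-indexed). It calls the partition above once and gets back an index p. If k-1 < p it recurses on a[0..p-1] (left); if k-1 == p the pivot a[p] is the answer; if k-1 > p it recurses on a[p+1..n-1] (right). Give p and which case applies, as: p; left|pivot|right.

pivot=2, i=-1
j=0: 3>2, skip
j=1: 3>2, skip
j=2: 4>2, skip
j=3: 3>2, skip
j=4: 4>2, skip
j=5: 3>2, skip
j=6: 3>2, skip
j=7: 4>2, skip
j=8: 2≤2, i=0, swap(0,8) ⇒ [2, 3, 4, 3, 4, 3, 3, 4, 3, 2]
swap(1,9) ⇒ [2, 2, 4, 3, 4, 3, 3, 4, 3, 3]; return 1
p = 1; k-1 = 2 > 1 ⇒ right

1; right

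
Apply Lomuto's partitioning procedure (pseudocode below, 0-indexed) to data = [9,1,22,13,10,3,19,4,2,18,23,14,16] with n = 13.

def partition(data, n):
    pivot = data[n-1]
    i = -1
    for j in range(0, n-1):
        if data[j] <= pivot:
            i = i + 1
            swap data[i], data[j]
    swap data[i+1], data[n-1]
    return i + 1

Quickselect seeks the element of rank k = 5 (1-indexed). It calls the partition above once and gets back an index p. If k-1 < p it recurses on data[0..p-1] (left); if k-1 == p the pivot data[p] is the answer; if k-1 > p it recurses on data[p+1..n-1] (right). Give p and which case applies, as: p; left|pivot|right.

8; left

pivot=16, i=-1
j=0: 9≤16, i=0, swap(0,0) ⇒ [9,1,22,13,10,3,19,4,2,18,23,14,16]
j=1: 1≤16, i=1, swap(1,1) ⇒ [9,1,22,13,10,3,19,4,2,18,23,14,16]
j=2: 22>16, skip
j=3: 13≤16, i=2, swap(2,3) ⇒ [9,1,13,22,10,3,19,4,2,18,23,14,16]
j=4: 10≤16, i=3, swap(3,4) ⇒ [9,1,13,10,22,3,19,4,2,18,23,14,16]
j=5: 3≤16, i=4, swap(4,5) ⇒ [9,1,13,10,3,22,19,4,2,18,23,14,16]
j=6: 19>16, skip
j=7: 4≤16, i=5, swap(5,7) ⇒ [9,1,13,10,3,4,19,22,2,18,23,14,16]
j=8: 2≤16, i=6, swap(6,8) ⇒ [9,1,13,10,3,4,2,22,19,18,23,14,16]
j=9: 18>16, skip
j=10: 23>16, skip
j=11: 14≤16, i=7, swap(7,11) ⇒ [9,1,13,10,3,4,2,14,19,18,23,22,16]
swap(8,12) ⇒ [9,1,13,10,3,4,2,14,16,18,23,22,19]; return 8
p = 8; k-1 = 4 < 8 ⇒ left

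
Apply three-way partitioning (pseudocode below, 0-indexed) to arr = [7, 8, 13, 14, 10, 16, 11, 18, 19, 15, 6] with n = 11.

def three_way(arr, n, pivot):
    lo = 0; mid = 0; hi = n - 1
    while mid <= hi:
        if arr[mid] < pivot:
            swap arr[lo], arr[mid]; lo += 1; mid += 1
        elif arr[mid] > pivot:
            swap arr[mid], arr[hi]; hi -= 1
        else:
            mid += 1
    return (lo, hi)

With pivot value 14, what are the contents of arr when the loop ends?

pivot = 14; lo=0, mid=0, hi=10
arr[mid]=7<14: swap arr[0],arr[0]; lo=1,mid=1 → [7, 8, 13, 14, 10, 16, 11, 18, 19, 15, 6]
arr[mid]=8<14: swap arr[1],arr[1]; lo=2,mid=2 → [7, 8, 13, 14, 10, 16, 11, 18, 19, 15, 6]
arr[mid]=13<14: swap arr[2],arr[2]; lo=3,mid=3 → [7, 8, 13, 14, 10, 16, 11, 18, 19, 15, 6]
arr[mid]=14=14: mid=4
arr[mid]=10<14: swap arr[3],arr[4]; lo=4,mid=5 → [7, 8, 13, 10, 14, 16, 11, 18, 19, 15, 6]
arr[mid]=16>14: swap arr[5],arr[10]; hi=9 → [7, 8, 13, 10, 14, 6, 11, 18, 19, 15, 16]
arr[mid]=6<14: swap arr[4],arr[5]; lo=5,mid=6 → [7, 8, 13, 10, 6, 14, 11, 18, 19, 15, 16]
arr[mid]=11<14: swap arr[5],arr[6]; lo=6,mid=7 → [7, 8, 13, 10, 6, 11, 14, 18, 19, 15, 16]
arr[mid]=18>14: swap arr[7],arr[9]; hi=8 → [7, 8, 13, 10, 6, 11, 14, 15, 19, 18, 16]
arr[mid]=15>14: swap arr[7],arr[8]; hi=7 → [7, 8, 13, 10, 6, 11, 14, 19, 15, 18, 16]
arr[mid]=19>14: swap arr[7],arr[7]; hi=6 → [7, 8, 13, 10, 6, 11, 14, 19, 15, 18, 16]
end: lo=6, hi=6; arr = [7, 8, 13, 10, 6, 11, 14, 19, 15, 18, 16]

[7, 8, 13, 10, 6, 11, 14, 19, 15, 18, 16]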